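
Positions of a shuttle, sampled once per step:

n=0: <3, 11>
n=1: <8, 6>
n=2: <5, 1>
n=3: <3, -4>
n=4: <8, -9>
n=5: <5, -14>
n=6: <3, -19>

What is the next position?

<8, -24>

The first coordinate repeats the cycle [3, 8, 5] with period 3; step 7 mod 3 = 1, giving 8.
The second coordinate changes by -5 each step, so at step 7 it is 11 + 7·(-5) = -24.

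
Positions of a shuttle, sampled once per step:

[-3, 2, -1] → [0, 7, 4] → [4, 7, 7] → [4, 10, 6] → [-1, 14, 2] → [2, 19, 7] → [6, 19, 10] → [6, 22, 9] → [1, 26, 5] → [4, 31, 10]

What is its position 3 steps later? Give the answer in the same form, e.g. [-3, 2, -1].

[3, 38, 8]

Differencing gives [+3, +5, +5], [+4, +0, +3], [+0, +3, -1], [-5, +4, -4], [+3, +5, +5], [+4, +0, +3], [+0, +3, -1], [-5, +4, -4], [+3, +5, +5]. This is the pattern [+3, +5, +5], [+4, +0, +3], [+0, +3, -1], [-5, +4, -4] repeated.
step 10: apply [+4, +0, +3] → [8, 31, 13]
step 11: apply [+0, +3, -1] → [8, 34, 12]
step 12: apply [-5, +4, -4] → [3, 38, 8]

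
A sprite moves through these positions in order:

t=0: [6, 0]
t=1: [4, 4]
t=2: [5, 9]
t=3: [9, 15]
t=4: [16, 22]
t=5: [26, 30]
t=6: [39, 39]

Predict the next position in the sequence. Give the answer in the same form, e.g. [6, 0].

First differences are [-2, +4], [+1, +5], [+4, +6], [+7, +7], [+10, +8], [+13, +9]; their common second difference is [+3, +1] (constant acceleration).
step 7: [39, 39] + [+16, +10] → [55, 49]

[55, 49]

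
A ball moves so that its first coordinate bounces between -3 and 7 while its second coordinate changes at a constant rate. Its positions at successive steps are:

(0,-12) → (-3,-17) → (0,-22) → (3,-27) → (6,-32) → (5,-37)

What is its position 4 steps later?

The first coordinate reflects between -3 and 7, moving 3 per step.
  step 6: 5 → 2
  step 7: 2 → -1
  step 8: -1 → -2
  step 9: -2 → 1
The second coordinate changes by -5 each step: at step 9 it is -57.

(1,-57)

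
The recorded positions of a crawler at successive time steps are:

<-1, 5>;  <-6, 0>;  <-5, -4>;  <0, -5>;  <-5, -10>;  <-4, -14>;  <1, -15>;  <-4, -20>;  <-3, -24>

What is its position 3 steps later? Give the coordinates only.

<-2, -34>

The moves between consecutive positions are <-5, -5>, <+1, -4>, <+5, -1>, <-5, -5>, <+1, -4>, <+5, -1>, <-5, -5>, <+1, -4>; they repeat the 3-cycle [<-5, -5>, <+1, -4>, <+5, -1>].
step 9: apply <+5, -1> → <2, -25>
step 10: apply <-5, -5> → <-3, -30>
step 11: apply <+1, -4> → <-2, -34>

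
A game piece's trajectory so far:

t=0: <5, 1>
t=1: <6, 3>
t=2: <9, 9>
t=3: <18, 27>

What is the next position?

Step-to-step displacements: <+1, +2>, <+3, +6>, <+9, +18>; each is 3× the previous.
step 4: <18, 27> + <+27, +54> → <45, 81>

<45, 81>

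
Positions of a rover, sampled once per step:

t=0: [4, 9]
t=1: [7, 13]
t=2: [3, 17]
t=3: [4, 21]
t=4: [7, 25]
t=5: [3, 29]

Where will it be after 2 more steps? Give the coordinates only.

The first coordinate repeats the cycle [4, 7, 3] with period 3; step 7 mod 3 = 1, giving 7.
The second coordinate changes by +4 each step, so at step 7 it is 9 + 7·(4) = 37.

[7, 37]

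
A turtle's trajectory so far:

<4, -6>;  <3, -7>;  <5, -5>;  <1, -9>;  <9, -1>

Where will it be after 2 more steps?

The jumps are <-1, -1>, <+2, +2>, <-4, -4>, <+8, +8> — a geometric progression with ratio -2.
step 5: <9, -1> + <-16, -16> → <-7, -17>
step 6: <-7, -17> + <+32, +32> → <25, 15>

<25, 15>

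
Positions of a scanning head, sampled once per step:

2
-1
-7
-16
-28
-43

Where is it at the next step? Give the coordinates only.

-61

Taking differences between consecutive positions: -3, -6, -9, -12, -15. These grow by -3 each step.
step 6: -43 − 18 → -61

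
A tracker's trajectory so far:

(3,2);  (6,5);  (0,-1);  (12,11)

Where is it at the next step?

(-12,-13)

Step-to-step displacements: (+3,+3), (-6,-6), (+12,+12); each is -2× the previous.
step 4: (12,11) + (-24,-24) → (-12,-13)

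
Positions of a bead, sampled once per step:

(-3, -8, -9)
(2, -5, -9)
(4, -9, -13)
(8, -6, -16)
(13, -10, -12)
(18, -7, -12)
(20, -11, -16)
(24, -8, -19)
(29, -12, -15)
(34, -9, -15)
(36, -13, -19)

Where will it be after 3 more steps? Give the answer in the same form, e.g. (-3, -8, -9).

(50, -11, -18)

Step-to-step displacements: (+5, +3, +0), (+2, -4, -4), (+4, +3, -3), (+5, -4, +4), (+5, +3, +0), (+2, -4, -4), (+4, +3, -3), (+5, -4, +4), (+5, +3, +0), (+2, -4, -4) — a repeating cycle of length 4.
step 11: apply (+4, +3, -3) → (40, -10, -22)
step 12: apply (+5, -4, +4) → (45, -14, -18)
step 13: apply (+5, +3, +0) → (50, -11, -18)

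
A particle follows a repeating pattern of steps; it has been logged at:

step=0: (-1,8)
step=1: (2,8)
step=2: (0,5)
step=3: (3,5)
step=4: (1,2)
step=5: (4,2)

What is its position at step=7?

(5,-1)

Step-to-step displacements: (+3,+0), (-2,-3), (+3,+0), (-2,-3), (+3,+0) — a repeating cycle of length 2.
step 6: apply (-2,-3) → (2,-1)
step 7: apply (+3,+0) → (5,-1)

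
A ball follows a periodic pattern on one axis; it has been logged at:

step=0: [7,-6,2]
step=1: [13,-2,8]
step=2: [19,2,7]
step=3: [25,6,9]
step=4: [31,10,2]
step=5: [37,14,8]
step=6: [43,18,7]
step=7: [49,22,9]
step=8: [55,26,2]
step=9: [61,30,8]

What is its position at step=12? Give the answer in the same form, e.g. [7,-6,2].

[79,42,2]

First: linear, +6 per step → 79 at step 12.
Second: linear, +4 per step → 42 at step 12.
Third: cycles through 2, 8, 7, 9 every 4 steps. Step 12 lands at position 0 of the cycle → 2.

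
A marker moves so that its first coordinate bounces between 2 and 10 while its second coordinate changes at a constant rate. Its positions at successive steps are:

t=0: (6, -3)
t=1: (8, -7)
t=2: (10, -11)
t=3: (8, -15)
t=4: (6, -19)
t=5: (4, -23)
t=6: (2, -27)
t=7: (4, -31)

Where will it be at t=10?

The first coordinate reflects between 2 and 10, moving 2 per step.
  step 8: 4 → 6
  step 9: 6 → 8
  step 10: 8 → 10
The second coordinate changes by -4 each step: at step 10 it is -43.

(10, -43)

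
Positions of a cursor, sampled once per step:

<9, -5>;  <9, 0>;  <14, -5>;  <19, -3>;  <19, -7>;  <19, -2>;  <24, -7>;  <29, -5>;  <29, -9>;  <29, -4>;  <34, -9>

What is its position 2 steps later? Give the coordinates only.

The moves between consecutive positions are <+0, +5>, <+5, -5>, <+5, +2>, <+0, -4>, <+0, +5>, <+5, -5>, <+5, +2>, <+0, -4>, <+0, +5>, <+5, -5>; they repeat the 4-cycle [<+0, +5>, <+5, -5>, <+5, +2>, <+0, -4>].
step 11: apply <+5, +2> → <39, -7>
step 12: apply <+0, -4> → <39, -11>

<39, -11>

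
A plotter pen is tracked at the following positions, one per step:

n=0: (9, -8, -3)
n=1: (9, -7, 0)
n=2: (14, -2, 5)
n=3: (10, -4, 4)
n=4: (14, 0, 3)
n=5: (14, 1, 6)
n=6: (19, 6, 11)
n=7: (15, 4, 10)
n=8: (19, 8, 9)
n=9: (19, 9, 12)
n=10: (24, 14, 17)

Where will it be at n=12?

(24, 16, 15)

The moves between consecutive positions are (+0, +1, +3), (+5, +5, +5), (-4, -2, -1), (+4, +4, -1), (+0, +1, +3), (+5, +5, +5), (-4, -2, -1), (+4, +4, -1), (+0, +1, +3), (+5, +5, +5); they repeat the 4-cycle [(+0, +1, +3), (+5, +5, +5), (-4, -2, -1), (+4, +4, -1)].
step 11: apply (-4, -2, -1) → (20, 12, 16)
step 12: apply (+4, +4, -1) → (24, 16, 15)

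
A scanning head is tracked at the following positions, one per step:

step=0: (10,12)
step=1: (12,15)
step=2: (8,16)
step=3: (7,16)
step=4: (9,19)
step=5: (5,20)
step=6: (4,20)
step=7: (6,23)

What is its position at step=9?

The moves between consecutive positions are (+2,+3), (-4,+1), (-1,+0), (+2,+3), (-4,+1), (-1,+0), (+2,+3); they repeat the 3-cycle [(+2,+3), (-4,+1), (-1,+0)].
step 8: apply (-4,+1) → (2,24)
step 9: apply (-1,+0) → (1,24)

(1,24)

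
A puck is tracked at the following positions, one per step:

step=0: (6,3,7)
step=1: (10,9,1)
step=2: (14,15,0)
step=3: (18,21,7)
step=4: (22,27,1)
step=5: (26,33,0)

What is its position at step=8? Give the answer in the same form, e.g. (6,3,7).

(38,51,0)

The first coordinate changes by +4 each step, so at step 8 it is 6 + 8·(4) = 38.
The second coordinate changes by +6 each step, so at step 8 it is 3 + 8·(6) = 51.
The third coordinate repeats the cycle [7, 1, 0] with period 3; step 8 mod 3 = 2, giving 0.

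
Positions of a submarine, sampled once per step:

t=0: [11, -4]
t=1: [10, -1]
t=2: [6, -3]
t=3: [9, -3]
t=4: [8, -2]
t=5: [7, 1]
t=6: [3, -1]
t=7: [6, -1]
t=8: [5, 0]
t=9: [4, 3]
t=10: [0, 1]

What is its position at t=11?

[3, 1]

Differencing gives [-1, +3], [-4, -2], [+3, +0], [-1, +1], [-1, +3], [-4, -2], [+3, +0], [-1, +1], [-1, +3], [-4, -2]. This is the pattern [-1, +3], [-4, -2], [+3, +0], [-1, +1] repeated.
step 11: apply [+3, +0] → [3, 1]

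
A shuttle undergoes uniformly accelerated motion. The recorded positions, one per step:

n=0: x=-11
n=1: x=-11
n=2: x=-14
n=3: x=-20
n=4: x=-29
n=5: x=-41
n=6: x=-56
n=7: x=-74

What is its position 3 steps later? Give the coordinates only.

x=-146

Successive displacements: +0, -3, -6, -9, -12, -15, -18 — each changes by -3.
step 8: -74 − 21 → x=-95
step 9: -95 − 24 → x=-119
step 10: -119 − 27 → x=-146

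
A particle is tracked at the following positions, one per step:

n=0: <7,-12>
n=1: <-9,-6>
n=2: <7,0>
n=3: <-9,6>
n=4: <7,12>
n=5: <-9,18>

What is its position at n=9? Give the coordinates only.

First: cycles through 7, -9 every 2 steps. Step 9 lands at position 1 of the cycle → -9.
Second: linear, +6 per step → 42 at step 9.

<-9,42>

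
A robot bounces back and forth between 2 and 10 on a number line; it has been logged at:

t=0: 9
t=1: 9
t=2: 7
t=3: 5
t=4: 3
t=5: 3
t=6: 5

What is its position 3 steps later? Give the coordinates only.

9

The value reflects between 2 and 10, moving 2 per step.
  step 7: 5 → 7
  step 8: 7 → 9
  step 9: 9 → 9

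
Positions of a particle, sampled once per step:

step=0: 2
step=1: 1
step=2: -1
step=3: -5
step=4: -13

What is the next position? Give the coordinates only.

Step-to-step displacements: -1, -2, -4, -8; each is 2× the previous.
step 5: -13 − 16 → -29

-29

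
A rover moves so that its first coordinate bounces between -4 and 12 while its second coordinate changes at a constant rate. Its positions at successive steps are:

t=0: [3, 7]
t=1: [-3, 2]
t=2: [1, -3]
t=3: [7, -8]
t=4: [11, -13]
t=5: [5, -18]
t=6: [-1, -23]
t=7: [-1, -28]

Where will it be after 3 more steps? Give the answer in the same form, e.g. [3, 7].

The first coordinate travels 6 per step and bounces off the walls at -4 and 12.
  step 8: -1 → 5
  step 9: 5 → 11
  step 10: 11 → 7
The second coordinate changes by -5 each step: at step 10 it is -43.

[7, -43]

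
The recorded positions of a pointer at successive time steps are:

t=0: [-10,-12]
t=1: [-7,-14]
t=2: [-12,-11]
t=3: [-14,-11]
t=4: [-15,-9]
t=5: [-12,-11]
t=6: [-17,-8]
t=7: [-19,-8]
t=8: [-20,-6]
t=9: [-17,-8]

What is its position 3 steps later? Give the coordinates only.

[-25,-3]

Step-to-step displacements: [+3,-2], [-5,+3], [-2,+0], [-1,+2], [+3,-2], [-5,+3], [-2,+0], [-1,+2], [+3,-2] — a repeating cycle of length 4.
step 10: apply [-5,+3] → [-22,-5]
step 11: apply [-2,+0] → [-24,-5]
step 12: apply [-1,+2] → [-25,-3]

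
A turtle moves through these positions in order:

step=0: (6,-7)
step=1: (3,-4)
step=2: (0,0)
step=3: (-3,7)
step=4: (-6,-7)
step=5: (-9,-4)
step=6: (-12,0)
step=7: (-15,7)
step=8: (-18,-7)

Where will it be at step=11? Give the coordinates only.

First: linear, -3 per step → -27 at step 11.
Second: cycles through -7, -4, 0, 7 every 4 steps. Step 11 lands at position 3 of the cycle → 7.

(-27,7)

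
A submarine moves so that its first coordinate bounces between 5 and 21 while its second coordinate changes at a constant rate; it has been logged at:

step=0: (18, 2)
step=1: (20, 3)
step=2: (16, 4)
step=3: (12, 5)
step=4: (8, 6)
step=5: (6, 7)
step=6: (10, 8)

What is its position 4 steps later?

(16, 12)

The first coordinate travels 4 per step and bounces off the walls at 5 and 21.
  step 7: 10 → 14
  step 8: 14 → 18
  step 9: 18 → 20
  step 10: 20 → 16
The second coordinate changes by +1 each step: at step 10 it is 12.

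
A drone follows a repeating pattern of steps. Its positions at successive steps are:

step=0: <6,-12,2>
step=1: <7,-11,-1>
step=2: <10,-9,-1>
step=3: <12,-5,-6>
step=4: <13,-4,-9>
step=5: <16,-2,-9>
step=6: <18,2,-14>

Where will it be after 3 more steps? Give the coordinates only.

<24,9,-22>

Step-to-step displacements: <+1,+1,-3>, <+3,+2,+0>, <+2,+4,-5>, <+1,+1,-3>, <+3,+2,+0>, <+2,+4,-5> — a repeating cycle of length 3.
step 7: apply <+1,+1,-3> → <19,3,-17>
step 8: apply <+3,+2,+0> → <22,5,-17>
step 9: apply <+2,+4,-5> → <24,9,-22>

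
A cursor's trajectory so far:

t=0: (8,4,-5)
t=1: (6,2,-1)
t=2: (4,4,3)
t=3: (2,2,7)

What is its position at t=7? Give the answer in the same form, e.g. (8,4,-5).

(-6,2,23)

The first coordinate changes by -2 each step, so at step 7 it is 8 + 7·(-2) = -6.
The second coordinate repeats the cycle [4, 2] with period 2; step 7 mod 2 = 1, giving 2.
The third coordinate changes by +4 each step, so at step 7 it is -5 + 7·(4) = 23.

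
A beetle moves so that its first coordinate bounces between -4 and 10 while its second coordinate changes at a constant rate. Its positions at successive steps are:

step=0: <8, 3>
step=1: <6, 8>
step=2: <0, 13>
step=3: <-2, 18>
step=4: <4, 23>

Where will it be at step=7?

<-2, 38>

The first coordinate travels 6 per step and bounces off the walls at -4 and 10.
  step 5: 4 → 10
  step 6: 10 → 4
  step 7: 4 → -2
The second coordinate changes by +5 each step: at step 7 it is 38.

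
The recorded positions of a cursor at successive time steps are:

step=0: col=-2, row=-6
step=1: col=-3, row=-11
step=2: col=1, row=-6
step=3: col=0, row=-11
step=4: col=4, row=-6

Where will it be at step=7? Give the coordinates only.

Step-to-step displacements: (-1, -5), (+4, +5), (-1, -5), (+4, +5) — a repeating cycle of length 2.
step 5: apply (-1, -5) → col=3, row=-11
step 6: apply (+4, +5) → col=7, row=-6
step 7: apply (-1, -5) → col=6, row=-11

col=6, row=-11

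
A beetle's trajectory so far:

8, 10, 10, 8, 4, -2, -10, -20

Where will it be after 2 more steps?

-46

Successive displacements: +2, +0, -2, -4, -6, -8, -10 — each changes by -2.
step 8: -20 − 12 → -32
step 9: -32 − 14 → -46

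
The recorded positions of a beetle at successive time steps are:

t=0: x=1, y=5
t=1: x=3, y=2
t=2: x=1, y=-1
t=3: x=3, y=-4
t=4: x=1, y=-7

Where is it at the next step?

x=3, y=-10

X: cycles through 1, 3 every 2 steps. Step 5 lands at position 1 of the cycle → 3.
Y: linear, -3 per step → -10 at step 5.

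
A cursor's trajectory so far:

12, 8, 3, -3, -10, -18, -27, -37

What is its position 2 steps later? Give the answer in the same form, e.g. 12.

-60

Taking differences between consecutive positions: -4, -5, -6, -7, -8, -9, -10. These grow by -1 each step.
step 8: -37 − 11 → -48
step 9: -48 − 12 → -60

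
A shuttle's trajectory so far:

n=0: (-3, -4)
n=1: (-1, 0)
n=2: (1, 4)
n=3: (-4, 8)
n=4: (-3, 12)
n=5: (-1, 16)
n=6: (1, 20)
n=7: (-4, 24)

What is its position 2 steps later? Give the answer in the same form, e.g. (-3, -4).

(-1, 32)

First: cycles through -3, -1, 1, -4 every 4 steps. Step 9 lands at position 1 of the cycle → -1.
Second: linear, +4 per step → 32 at step 9.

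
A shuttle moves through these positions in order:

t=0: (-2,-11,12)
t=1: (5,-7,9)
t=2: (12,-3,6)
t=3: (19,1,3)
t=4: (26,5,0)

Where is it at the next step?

(33,9,-3)

The position changes by (+7,+4,-3) every step.
step 5: (26,5,0) + (+7,+4,-3) → (33,9,-3)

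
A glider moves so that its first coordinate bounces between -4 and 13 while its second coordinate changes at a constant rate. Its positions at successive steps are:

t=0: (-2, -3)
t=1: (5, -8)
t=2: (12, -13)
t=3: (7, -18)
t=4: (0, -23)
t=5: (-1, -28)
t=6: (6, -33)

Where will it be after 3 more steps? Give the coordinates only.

The first coordinate reflects between -4 and 13, moving 7 per step.
  step 7: 6 → 13
  step 8: 13 → 6
  step 9: 6 → -1
The second coordinate changes by -5 each step: at step 9 it is -48.

(-1, -48)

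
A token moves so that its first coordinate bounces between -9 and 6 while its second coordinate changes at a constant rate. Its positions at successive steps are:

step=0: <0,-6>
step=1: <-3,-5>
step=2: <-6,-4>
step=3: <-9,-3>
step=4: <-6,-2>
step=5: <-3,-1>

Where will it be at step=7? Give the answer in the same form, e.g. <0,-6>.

The first coordinate reflects between -9 and 6, moving 3 per step.
  step 6: -3 → 0
  step 7: 0 → 3
The second coordinate changes by +1 each step: at step 7 it is 1.

<3,1>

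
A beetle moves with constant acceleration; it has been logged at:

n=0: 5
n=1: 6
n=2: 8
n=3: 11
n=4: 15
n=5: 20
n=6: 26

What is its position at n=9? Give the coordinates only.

Taking differences between consecutive positions: +1, +2, +3, +4, +5, +6. These grow by +1 each step.
step 7: 26 + 7 → 33
step 8: 33 + 8 → 41
step 9: 41 + 9 → 50

50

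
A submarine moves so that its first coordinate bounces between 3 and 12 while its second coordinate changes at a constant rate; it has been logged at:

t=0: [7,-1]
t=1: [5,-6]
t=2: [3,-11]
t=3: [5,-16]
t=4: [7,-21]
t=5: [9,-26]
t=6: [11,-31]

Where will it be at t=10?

The first coordinate travels 2 per step and bounces off the walls at 3 and 12.
  step 7: 11 → 11
  step 8: 11 → 9
  step 9: 9 → 7
  step 10: 7 → 5
The second coordinate changes by -5 each step: at step 10 it is -51.

[5,-51]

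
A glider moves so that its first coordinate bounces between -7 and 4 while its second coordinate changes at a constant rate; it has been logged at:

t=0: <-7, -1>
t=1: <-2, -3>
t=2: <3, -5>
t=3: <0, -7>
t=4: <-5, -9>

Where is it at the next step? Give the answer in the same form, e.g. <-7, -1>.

<-4, -11>

The first coordinate reflects between -7 and 4, moving 5 per step.
  step 5: -5 → -4
The second coordinate changes by -2 each step: at step 5 it is -11.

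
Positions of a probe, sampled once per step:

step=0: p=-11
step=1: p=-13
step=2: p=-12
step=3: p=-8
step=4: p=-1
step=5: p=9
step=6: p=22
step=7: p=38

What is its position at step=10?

p=104

Successive displacements: -2, +1, +4, +7, +10, +13, +16 — each changes by +3.
step 8: 38 + 19 → p=57
step 9: 57 + 22 → p=79
step 10: 79 + 25 → p=104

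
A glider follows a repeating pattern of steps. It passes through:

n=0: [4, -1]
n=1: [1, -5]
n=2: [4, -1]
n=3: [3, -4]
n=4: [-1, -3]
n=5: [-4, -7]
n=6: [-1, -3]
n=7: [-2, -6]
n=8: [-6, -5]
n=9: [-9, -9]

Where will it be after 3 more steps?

The moves between consecutive positions are [-3, -4], [+3, +4], [-1, -3], [-4, +1], [-3, -4], [+3, +4], [-1, -3], [-4, +1], [-3, -4]; they repeat the 4-cycle [[-3, -4], [+3, +4], [-1, -3], [-4, +1]].
step 10: apply [+3, +4] → [-6, -5]
step 11: apply [-1, -3] → [-7, -8]
step 12: apply [-4, +1] → [-11, -7]

[-11, -7]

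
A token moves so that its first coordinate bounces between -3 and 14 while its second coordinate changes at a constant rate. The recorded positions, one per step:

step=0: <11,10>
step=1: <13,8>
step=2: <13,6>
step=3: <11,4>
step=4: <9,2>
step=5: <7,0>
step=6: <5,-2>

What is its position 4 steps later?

The first coordinate reflects between -3 and 14, moving 2 per step.
  step 7: 5 → 3
  step 8: 3 → 1
  step 9: 1 → -1
  step 10: -1 → -3
The second coordinate changes by -2 each step: at step 10 it is -10.

<-3,-10>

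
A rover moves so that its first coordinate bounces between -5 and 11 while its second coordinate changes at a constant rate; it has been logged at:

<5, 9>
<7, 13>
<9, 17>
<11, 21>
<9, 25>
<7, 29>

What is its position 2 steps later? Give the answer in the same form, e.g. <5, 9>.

The first coordinate travels 2 per step and bounces off the walls at -5 and 11.
  step 6: 7 → 5
  step 7: 5 → 3
The second coordinate changes by +4 each step: at step 7 it is 37.

<3, 37>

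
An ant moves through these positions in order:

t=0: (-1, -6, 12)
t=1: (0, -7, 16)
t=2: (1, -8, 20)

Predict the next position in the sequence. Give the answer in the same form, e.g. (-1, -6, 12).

Constant displacement of (+1, -1, +4) per step.
step 3: (1, -8, 20) + (+1, -1, +4) → (2, -9, 24)

(2, -9, 24)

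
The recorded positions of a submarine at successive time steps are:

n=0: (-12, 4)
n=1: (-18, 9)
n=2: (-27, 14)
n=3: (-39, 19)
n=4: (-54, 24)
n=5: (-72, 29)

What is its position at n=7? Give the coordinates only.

Taking differences between consecutive positions: (-6, +5), (-9, +5), (-12, +5), (-15, +5), (-18, +5). These grow by (-3, +0) each step.
step 6: (-72, 29) + (-21, +5) → (-93, 34)
step 7: (-93, 34) + (-24, +5) → (-117, 39)

(-117, 39)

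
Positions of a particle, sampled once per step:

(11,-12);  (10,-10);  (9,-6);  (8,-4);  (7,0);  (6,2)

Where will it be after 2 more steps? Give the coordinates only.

(4,8)

The moves between consecutive positions are (-1,+2), (-1,+4), (-1,+2), (-1,+4), (-1,+2); they repeat the 2-cycle [(-1,+2), (-1,+4)].
step 6: apply (-1,+4) → (5,6)
step 7: apply (-1,+2) → (4,8)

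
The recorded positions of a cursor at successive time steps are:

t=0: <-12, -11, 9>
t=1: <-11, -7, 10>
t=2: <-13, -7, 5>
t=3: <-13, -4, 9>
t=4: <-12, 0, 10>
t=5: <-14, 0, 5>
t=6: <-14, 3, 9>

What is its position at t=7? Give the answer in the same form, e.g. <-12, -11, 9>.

Step-to-step displacements: <+1, +4, +1>, <-2, +0, -5>, <+0, +3, +4>, <+1, +4, +1>, <-2, +0, -5>, <+0, +3, +4> — a repeating cycle of length 3.
step 7: apply <+1, +4, +1> → <-13, 7, 10>

<-13, 7, 10>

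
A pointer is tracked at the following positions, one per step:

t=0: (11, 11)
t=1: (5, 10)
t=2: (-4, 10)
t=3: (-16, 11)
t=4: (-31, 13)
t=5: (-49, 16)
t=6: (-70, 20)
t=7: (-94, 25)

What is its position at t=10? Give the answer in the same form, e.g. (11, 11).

(-184, 46)

First differences are (-6, -1), (-9, +0), (-12, +1), (-15, +2), (-18, +3), (-21, +4), (-24, +5); their common second difference is (-3, +1) (constant acceleration).
step 8: (-94, 25) + (-27, +6) → (-121, 31)
step 9: (-121, 31) + (-30, +7) → (-151, 38)
step 10: (-151, 38) + (-33, +8) → (-184, 46)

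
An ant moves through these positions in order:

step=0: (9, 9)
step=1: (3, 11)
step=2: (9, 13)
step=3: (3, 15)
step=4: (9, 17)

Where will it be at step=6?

(9, 21)

The first coordinate repeats the cycle [9, 3] with period 2; step 6 mod 2 = 0, giving 9.
The second coordinate changes by +2 each step, so at step 6 it is 9 + 6·(2) = 21.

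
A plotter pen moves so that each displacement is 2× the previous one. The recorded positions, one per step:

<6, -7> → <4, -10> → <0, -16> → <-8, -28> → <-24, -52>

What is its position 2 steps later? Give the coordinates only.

<-120, -196>

The jumps are <-2, -3>, <-4, -6>, <-8, -12>, <-16, -24> — a geometric progression with ratio 2.
step 5: <-24, -52> + <-32, -48> → <-56, -100>
step 6: <-56, -100> + <-64, -96> → <-120, -196>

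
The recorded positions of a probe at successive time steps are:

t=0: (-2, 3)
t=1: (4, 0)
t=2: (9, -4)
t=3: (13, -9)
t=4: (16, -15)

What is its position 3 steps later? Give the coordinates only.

(19, -39)

Successive displacements: (+6, -3), (+5, -4), (+4, -5), (+3, -6) — each changes by (-1, -1).
step 5: (16, -15) + (+2, -7) → (18, -22)
step 6: (18, -22) + (+1, -8) → (19, -30)
step 7: (19, -30) + (+0, -9) → (19, -39)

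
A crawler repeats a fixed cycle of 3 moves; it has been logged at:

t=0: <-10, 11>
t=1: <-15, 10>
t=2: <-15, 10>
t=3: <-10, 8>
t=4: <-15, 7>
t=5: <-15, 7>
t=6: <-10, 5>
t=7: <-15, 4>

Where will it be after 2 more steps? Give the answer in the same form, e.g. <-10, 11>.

Step-to-step displacements: <-5, -1>, <+0, +0>, <+5, -2>, <-5, -1>, <+0, +0>, <+5, -2>, <-5, -1> — a repeating cycle of length 3.
step 8: apply <+0, +0> → <-15, 4>
step 9: apply <+5, -2> → <-10, 2>

<-10, 2>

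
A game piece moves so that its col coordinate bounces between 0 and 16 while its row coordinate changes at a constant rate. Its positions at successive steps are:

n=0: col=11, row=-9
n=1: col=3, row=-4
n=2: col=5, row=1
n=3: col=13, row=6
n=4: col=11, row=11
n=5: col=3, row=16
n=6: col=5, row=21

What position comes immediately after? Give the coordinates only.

The col coordinate reflects between 0 and 16, moving 8 per step.
  step 7: 5 → 13
The row coordinate changes by +5 each step: at step 7 it is 26.

col=13, row=26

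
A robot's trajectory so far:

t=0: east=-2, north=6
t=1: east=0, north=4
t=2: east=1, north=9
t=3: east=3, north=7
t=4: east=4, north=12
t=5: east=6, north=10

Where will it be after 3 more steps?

east=10, north=18

The moves between consecutive positions are (+2, -2), (+1, +5), (+2, -2), (+1, +5), (+2, -2); they repeat the 2-cycle [(+2, -2), (+1, +5)].
step 6: apply (+1, +5) → east=7, north=15
step 7: apply (+2, -2) → east=9, north=13
step 8: apply (+1, +5) → east=10, north=18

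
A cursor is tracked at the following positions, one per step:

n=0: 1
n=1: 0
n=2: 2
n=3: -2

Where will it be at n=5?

Step-to-step displacements: -1, +2, -4; each is -2× the previous.
step 4: -2 + 8 → 6
step 5: 6 − 16 → -10

-10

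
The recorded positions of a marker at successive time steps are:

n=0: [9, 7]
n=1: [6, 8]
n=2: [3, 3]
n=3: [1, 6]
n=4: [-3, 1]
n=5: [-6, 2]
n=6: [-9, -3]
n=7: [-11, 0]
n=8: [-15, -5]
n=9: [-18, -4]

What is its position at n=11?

[-23, -6]

Step-to-step displacements: [-3, +1], [-3, -5], [-2, +3], [-4, -5], [-3, +1], [-3, -5], [-2, +3], [-4, -5], [-3, +1] — a repeating cycle of length 4.
step 10: apply [-3, -5] → [-21, -9]
step 11: apply [-2, +3] → [-23, -6]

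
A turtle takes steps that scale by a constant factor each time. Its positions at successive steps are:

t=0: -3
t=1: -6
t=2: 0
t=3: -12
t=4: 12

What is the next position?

Step-to-step displacements: -3, +6, -12, +24; each is -2× the previous.
step 5: 12 − 48 → -36

-36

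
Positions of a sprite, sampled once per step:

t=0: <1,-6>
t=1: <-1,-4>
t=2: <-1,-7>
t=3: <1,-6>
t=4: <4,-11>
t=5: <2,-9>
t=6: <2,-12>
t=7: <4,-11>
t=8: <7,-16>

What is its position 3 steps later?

<7,-16>

Differencing gives <-2,+2>, <+0,-3>, <+2,+1>, <+3,-5>, <-2,+2>, <+0,-3>, <+2,+1>, <+3,-5>. This is the pattern <-2,+2>, <+0,-3>, <+2,+1>, <+3,-5> repeated.
step 9: apply <-2,+2> → <5,-14>
step 10: apply <+0,-3> → <5,-17>
step 11: apply <+2,+1> → <7,-16>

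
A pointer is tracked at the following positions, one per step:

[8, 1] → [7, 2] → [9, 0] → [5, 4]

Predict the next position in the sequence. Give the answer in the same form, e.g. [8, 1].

[13, -4]

Consecutive displacements [-1, +1], [+2, -2], [-4, +4] scale by a factor of -2 each step.
step 4: [5, 4] + [+8, -8] → [13, -4]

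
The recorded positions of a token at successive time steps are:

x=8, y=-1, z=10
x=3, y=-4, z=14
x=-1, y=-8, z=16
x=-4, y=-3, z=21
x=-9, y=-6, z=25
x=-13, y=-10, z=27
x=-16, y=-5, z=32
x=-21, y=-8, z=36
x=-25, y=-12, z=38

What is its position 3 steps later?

Step-to-step displacements: (-5, -3, +4), (-4, -4, +2), (-3, +5, +5), (-5, -3, +4), (-4, -4, +2), (-3, +5, +5), (-5, -3, +4), (-4, -4, +2) — a repeating cycle of length 3.
step 9: apply (-3, +5, +5) → x=-28, y=-7, z=43
step 10: apply (-5, -3, +4) → x=-33, y=-10, z=47
step 11: apply (-4, -4, +2) → x=-37, y=-14, z=49

x=-37, y=-14, z=49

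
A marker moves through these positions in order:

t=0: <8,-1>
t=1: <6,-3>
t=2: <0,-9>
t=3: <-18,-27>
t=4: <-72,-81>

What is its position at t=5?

<-234,-243>

Step-to-step displacements: <-2,-2>, <-6,-6>, <-18,-18>, <-54,-54>; each is 3× the previous.
step 5: <-72,-81> + <-162,-162> → <-234,-243>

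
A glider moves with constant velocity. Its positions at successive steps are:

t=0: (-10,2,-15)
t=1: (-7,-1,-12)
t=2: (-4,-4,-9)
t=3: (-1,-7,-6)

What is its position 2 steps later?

Constant displacement of (+3,-3,+3) per step.
step 4: (-1,-7,-6) + (+3,-3,+3) → (2,-10,-3)
step 5: (2,-10,-3) + (+3,-3,+3) → (5,-13,0)

(5,-13,0)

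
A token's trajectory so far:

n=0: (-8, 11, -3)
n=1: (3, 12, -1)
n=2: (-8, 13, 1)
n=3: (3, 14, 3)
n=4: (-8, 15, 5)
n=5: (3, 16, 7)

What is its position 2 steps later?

First: cycles through -8, 3 every 2 steps. Step 7 lands at position 1 of the cycle → 3.
Second: linear, +1 per step → 18 at step 7.
Third: linear, +2 per step → 11 at step 7.

(3, 18, 11)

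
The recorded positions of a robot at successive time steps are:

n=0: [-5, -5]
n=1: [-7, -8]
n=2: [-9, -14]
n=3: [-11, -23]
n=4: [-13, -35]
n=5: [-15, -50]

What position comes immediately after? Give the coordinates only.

Successive displacements: [-2, -3], [-2, -6], [-2, -9], [-2, -12], [-2, -15] — each changes by [+0, -3].
step 6: [-15, -50] + [-2, -18] → [-17, -68]

[-17, -68]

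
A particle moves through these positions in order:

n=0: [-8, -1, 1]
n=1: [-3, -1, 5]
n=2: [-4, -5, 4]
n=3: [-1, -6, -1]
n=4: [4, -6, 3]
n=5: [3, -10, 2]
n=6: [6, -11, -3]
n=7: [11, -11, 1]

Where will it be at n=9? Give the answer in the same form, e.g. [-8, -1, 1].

Step-to-step displacements: [+5, +0, +4], [-1, -4, -1], [+3, -1, -5], [+5, +0, +4], [-1, -4, -1], [+3, -1, -5], [+5, +0, +4] — a repeating cycle of length 3.
step 8: apply [-1, -4, -1] → [10, -15, 0]
step 9: apply [+3, -1, -5] → [13, -16, -5]

[13, -16, -5]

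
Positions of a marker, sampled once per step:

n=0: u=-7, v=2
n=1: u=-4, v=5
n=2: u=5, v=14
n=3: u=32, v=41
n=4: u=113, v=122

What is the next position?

u=356, v=365

Step-to-step displacements: (+3, +3), (+9, +9), (+27, +27), (+81, +81); each is 3× the previous.
step 5: u=113, v=122 + (+243, +243) → u=356, v=365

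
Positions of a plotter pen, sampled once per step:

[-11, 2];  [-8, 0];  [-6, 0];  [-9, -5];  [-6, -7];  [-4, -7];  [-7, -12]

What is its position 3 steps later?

Step-to-step displacements: [+3, -2], [+2, +0], [-3, -5], [+3, -2], [+2, +0], [-3, -5] — a repeating cycle of length 3.
step 7: apply [+3, -2] → [-4, -14]
step 8: apply [+2, +0] → [-2, -14]
step 9: apply [-3, -5] → [-5, -19]

[-5, -19]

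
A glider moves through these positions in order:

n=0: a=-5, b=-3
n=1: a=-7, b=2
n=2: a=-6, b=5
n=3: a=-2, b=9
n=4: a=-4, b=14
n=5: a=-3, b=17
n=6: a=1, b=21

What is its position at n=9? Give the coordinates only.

a=4, b=33

The moves between consecutive positions are (-2,+5), (+1,+3), (+4,+4), (-2,+5), (+1,+3), (+4,+4); they repeat the 3-cycle [(-2,+5), (+1,+3), (+4,+4)].
step 7: apply (-2,+5) → a=-1, b=26
step 8: apply (+1,+3) → a=0, b=29
step 9: apply (+4,+4) → a=4, b=33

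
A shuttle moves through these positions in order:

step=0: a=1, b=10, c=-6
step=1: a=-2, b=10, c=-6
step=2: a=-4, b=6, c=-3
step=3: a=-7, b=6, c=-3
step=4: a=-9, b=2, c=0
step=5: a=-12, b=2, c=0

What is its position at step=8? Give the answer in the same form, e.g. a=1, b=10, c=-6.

a=-19, b=-6, c=6

Differencing gives (-3, +0, +0), (-2, -4, +3), (-3, +0, +0), (-2, -4, +3), (-3, +0, +0). This is the pattern (-3, +0, +0), (-2, -4, +3) repeated.
step 6: apply (-2, -4, +3) → a=-14, b=-2, c=3
step 7: apply (-3, +0, +0) → a=-17, b=-2, c=3
step 8: apply (-2, -4, +3) → a=-19, b=-6, c=6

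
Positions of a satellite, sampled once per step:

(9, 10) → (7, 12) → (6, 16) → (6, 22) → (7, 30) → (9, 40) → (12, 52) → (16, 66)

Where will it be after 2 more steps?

(27, 100)

Successive displacements: (-2, +2), (-1, +4), (+0, +6), (+1, +8), (+2, +10), (+3, +12), (+4, +14) — each changes by (+1, +2).
step 8: (16, 66) + (+5, +16) → (21, 82)
step 9: (21, 82) + (+6, +18) → (27, 100)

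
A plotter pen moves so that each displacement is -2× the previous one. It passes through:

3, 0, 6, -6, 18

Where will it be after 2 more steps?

Consecutive displacements -3, +6, -12, +24 scale by a factor of -2 each step.
step 5: 18 − 48 → -30
step 6: -30 + 96 → 66

66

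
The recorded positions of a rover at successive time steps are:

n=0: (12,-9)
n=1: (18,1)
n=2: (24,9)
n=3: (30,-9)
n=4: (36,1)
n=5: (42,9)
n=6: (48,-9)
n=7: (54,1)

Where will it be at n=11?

The first coordinate changes by +6 each step, so at step 11 it is 12 + 11·(6) = 78.
The second coordinate repeats the cycle [-9, 1, 9] with period 3; step 11 mod 3 = 2, giving 9.

(78,9)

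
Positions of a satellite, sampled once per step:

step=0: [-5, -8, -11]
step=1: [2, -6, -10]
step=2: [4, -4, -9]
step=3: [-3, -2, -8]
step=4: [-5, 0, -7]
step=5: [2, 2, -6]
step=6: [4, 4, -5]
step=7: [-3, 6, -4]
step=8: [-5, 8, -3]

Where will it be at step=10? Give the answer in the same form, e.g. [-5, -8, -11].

First: cycles through -5, 2, 4, -3 every 4 steps. Step 10 lands at position 2 of the cycle → 4.
Second: linear, +2 per step → 12 at step 10.
Third: linear, +1 per step → -1 at step 10.

[4, 12, -1]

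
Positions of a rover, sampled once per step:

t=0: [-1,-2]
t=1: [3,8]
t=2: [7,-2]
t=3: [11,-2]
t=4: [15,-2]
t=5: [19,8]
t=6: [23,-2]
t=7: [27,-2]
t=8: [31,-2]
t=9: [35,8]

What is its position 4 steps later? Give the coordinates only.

[51,8]

The first coordinate changes by +4 each step, so at step 13 it is -1 + 13·(4) = 51.
The second coordinate repeats the cycle [-2, 8, -2, -2] with period 4; step 13 mod 4 = 1, giving 8.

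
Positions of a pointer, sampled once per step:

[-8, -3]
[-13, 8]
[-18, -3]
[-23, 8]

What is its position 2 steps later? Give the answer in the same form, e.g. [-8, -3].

First: linear, -5 per step → -33 at step 5.
Second: cycles through -3, 8 every 2 steps. Step 5 lands at position 1 of the cycle → 8.

[-33, 8]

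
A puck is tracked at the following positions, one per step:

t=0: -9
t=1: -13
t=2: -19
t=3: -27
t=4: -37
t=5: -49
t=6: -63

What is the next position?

First differences are -4, -6, -8, -10, -12, -14; their common second difference is -2 (constant acceleration).
step 7: -63 − 16 → -79

-79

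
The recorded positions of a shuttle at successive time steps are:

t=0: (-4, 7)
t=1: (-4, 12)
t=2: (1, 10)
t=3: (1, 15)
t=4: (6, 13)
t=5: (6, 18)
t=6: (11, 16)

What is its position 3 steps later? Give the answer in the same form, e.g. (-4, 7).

The moves between consecutive positions are (+0, +5), (+5, -2), (+0, +5), (+5, -2), (+0, +5), (+5, -2); they repeat the 2-cycle [(+0, +5), (+5, -2)].
step 7: apply (+0, +5) → (11, 21)
step 8: apply (+5, -2) → (16, 19)
step 9: apply (+0, +5) → (16, 24)

(16, 24)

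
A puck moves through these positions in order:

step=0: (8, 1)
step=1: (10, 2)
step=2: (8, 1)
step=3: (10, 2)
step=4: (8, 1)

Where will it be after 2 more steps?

(8, 1)

Step-to-step displacements: (+2, +1), (-2, -1), (+2, +1), (-2, -1); each is -1× the previous.
step 5: (8, 1) + (+2, +1) → (10, 2)
step 6: (10, 2) + (-2, -1) → (8, 1)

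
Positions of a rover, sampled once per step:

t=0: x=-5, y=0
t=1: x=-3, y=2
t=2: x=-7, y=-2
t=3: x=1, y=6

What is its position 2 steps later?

x=17, y=22

Consecutive displacements (+2, +2), (-4, -4), (+8, +8) scale by a factor of -2 each step.
step 4: x=1, y=6 + (-16, -16) → x=-15, y=-10
step 5: x=-15, y=-10 + (+32, +32) → x=17, y=22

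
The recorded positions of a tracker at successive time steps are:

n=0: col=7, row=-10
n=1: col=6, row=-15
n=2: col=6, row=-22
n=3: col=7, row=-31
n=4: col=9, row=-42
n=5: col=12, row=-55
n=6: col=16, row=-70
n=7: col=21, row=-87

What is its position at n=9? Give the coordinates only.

col=34, row=-127

Successive displacements: (-1,-5), (+0,-7), (+1,-9), (+2,-11), (+3,-13), (+4,-15), (+5,-17) — each changes by (+1,-2).
step 8: col=21, row=-87 + (+6,-19) → col=27, row=-106
step 9: col=27, row=-106 + (+7,-21) → col=34, row=-127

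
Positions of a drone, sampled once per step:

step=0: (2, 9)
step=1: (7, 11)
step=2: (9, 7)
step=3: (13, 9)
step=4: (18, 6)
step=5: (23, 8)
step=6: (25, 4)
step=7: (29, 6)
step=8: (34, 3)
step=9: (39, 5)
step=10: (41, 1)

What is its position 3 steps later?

The moves between consecutive positions are (+5, +2), (+2, -4), (+4, +2), (+5, -3), (+5, +2), (+2, -4), (+4, +2), (+5, -3), (+5, +2), (+2, -4); they repeat the 4-cycle [(+5, +2), (+2, -4), (+4, +2), (+5, -3)].
step 11: apply (+4, +2) → (45, 3)
step 12: apply (+5, -3) → (50, 0)
step 13: apply (+5, +2) → (55, 2)

(55, 2)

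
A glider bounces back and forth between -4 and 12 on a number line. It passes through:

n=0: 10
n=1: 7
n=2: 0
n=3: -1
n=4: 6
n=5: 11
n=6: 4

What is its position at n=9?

9

The value travels 7 per step and bounces off the walls at -4 and 12.
  step 7: 4 → -3
  step 8: -3 → 2
  step 9: 2 → 9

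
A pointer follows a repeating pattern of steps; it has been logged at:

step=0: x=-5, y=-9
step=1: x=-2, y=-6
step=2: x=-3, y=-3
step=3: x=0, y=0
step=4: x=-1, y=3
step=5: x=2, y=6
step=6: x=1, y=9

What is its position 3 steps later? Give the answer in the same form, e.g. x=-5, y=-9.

x=6, y=18

Differencing gives (+3,+3), (-1,+3), (+3,+3), (-1,+3), (+3,+3), (-1,+3). This is the pattern (+3,+3), (-1,+3) repeated.
step 7: apply (+3,+3) → x=4, y=12
step 8: apply (-1,+3) → x=3, y=15
step 9: apply (+3,+3) → x=6, y=18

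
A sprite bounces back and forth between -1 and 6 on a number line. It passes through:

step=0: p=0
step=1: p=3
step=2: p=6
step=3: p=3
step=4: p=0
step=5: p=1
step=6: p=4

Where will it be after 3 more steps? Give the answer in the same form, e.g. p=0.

The value reflects between -1 and 6, moving 3 per step.
  step 7: 4 → 5
  step 8: 5 → 2
  step 9: 2 → -1

p=-1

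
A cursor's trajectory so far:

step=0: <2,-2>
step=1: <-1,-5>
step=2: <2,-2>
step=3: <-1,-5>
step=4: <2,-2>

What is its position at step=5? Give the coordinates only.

<-1,-5>

The jumps are <-3,-3>, <+3,+3>, <-3,-3>, <+3,+3> — a geometric progression with ratio -1.
step 5: <2,-2> + <-3,-3> → <-1,-5>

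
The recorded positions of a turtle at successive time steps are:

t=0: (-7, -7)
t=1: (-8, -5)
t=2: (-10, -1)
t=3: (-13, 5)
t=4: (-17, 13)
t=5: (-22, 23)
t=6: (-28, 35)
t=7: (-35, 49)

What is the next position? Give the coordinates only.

(-43, 65)

Taking differences between consecutive positions: (-1, +2), (-2, +4), (-3, +6), (-4, +8), (-5, +10), (-6, +12), (-7, +14). These grow by (-1, +2) each step.
step 8: (-35, 49) + (-8, +16) → (-43, 65)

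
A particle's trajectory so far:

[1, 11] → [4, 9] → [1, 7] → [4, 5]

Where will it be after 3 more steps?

The first coordinate repeats the cycle [1, 4] with period 2; step 6 mod 2 = 0, giving 1.
The second coordinate changes by -2 each step, so at step 6 it is 11 + 6·(-2) = -1.

[1, -1]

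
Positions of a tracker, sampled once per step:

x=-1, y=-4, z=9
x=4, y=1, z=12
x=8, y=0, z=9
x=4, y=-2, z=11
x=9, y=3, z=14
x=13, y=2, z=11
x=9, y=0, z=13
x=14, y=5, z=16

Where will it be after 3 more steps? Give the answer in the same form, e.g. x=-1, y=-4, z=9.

The moves between consecutive positions are (+5, +5, +3), (+4, -1, -3), (-4, -2, +2), (+5, +5, +3), (+4, -1, -3), (-4, -2, +2), (+5, +5, +3); they repeat the 3-cycle [(+5, +5, +3), (+4, -1, -3), (-4, -2, +2)].
step 8: apply (+4, -1, -3) → x=18, y=4, z=13
step 9: apply (-4, -2, +2) → x=14, y=2, z=15
step 10: apply (+5, +5, +3) → x=19, y=7, z=18

x=19, y=7, z=18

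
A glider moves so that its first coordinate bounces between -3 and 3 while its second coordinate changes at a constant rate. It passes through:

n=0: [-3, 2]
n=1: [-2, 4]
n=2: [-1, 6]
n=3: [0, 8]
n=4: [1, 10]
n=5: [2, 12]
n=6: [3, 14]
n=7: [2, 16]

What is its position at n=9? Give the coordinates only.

The first coordinate reflects between -3 and 3, moving 1 per step.
  step 8: 2 → 1
  step 9: 1 → 0
The second coordinate changes by +2 each step: at step 9 it is 20.

[0, 20]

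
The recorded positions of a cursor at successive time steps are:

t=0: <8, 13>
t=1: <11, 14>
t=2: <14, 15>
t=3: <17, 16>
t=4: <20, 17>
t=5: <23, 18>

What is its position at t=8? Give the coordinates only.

Constant displacement of <+3, +1> per step.
step 6: <23, 18> + <+3, +1> → <26, 19>
step 7: <26, 19> + <+3, +1> → <29, 20>
step 8: <29, 20> + <+3, +1> → <32, 21>

<32, 21>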